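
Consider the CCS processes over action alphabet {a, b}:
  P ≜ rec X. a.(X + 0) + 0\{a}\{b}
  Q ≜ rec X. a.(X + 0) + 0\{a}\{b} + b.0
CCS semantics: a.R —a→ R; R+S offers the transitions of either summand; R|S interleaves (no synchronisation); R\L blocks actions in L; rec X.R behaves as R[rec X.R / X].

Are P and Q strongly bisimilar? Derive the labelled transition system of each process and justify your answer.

P's transition system — 2 states:
  p0 = rec X. a.(X + 0) + 0\{a}\{b} has moves =a=> p1
  p1 = (rec X. a.(X + 0) + 0\{a}\{b}) + 0 has moves =a=> p1
Q's transition system — 3 states:
  q0 = rec X. a.(X + 0) + 0\{a}\{b} + b.0 has moves =a=> q1, =b=> q2
  q1 = (rec X. a.(X + 0) + 0\{a}\{b} + b.0) + 0 has moves =a=> q1, =b=> q2
  q2 = 0 has moves (no moves)
Coarsest stable partition (strong bisimilarity classes):
  B0 = {p0, p1}
  B1 = {q0, q1}
  B2 = {q2}
p0 ∈ B0, q0 ∈ B1 → different blocks

not bisimilar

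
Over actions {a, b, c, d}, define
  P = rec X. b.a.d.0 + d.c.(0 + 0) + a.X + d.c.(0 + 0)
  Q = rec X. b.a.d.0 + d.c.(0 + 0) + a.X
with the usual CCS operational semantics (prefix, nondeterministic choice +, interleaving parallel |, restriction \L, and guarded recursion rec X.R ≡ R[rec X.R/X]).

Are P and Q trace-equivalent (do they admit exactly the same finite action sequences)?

traces(P) = traces(Q)

P's transition system — 6 states:
  u0 = rec X. b.a.d.0 + d.c.(0 + 0) + a.X + d.c.(0 + 0) → =a=> u0, =b=> u1, =d=> u2
  u1 = a.d.0 → =a=> u3
  u2 = c.(0 + 0) → =c=> u4
  u3 = d.0 → =d=> u5
  u4 = 0 + 0 → ∅
  u5 = 0 → ∅
Q's transition system — 6 states:
  v0 = rec X. b.a.d.0 + d.c.(0 + 0) + a.X → =a=> v0, =b=> v1, =d=> v2
  v1 = a.d.0 → =a=> v3
  v2 = c.(0 + 0) → =c=> v4
  v3 = d.0 → =d=> v5
  v4 = 0 + 0 → ∅
  v5 = 0 → ∅
Coarsest stable partition (strong bisimilarity classes):
  B0 = {u0, v0}
  B1 = {u1, v1}
  B2 = {u3, v3}
  B3 = {u4, u5, v4, v5}
  B4 = {u2, v2}
u0 ∈ B0, v0 ∈ B0 → same block
Bisimilar ⇒ trace-equivalent.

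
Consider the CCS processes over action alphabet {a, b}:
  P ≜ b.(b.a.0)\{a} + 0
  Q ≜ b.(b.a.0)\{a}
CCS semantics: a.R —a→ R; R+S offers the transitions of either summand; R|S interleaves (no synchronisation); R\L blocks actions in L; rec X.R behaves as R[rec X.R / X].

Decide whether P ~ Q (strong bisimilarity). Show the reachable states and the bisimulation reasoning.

LTS(P): 3 reachable states
  s0 = b.(b.a.0)\{a} + 0 | -b-> s1
  s1 = (b.a.0)\{a} | -b-> s2
  s2 = (a.0)\{a} | stopped
LTS(Q): 3 reachable states
  t0 = b.(b.a.0)\{a} | -b-> t1
  t1 = (b.a.0)\{a} | -b-> t2
  t2 = (a.0)\{a} | stopped
Bisimilarity quotient blocks:
  B0 = {s0, t0}
  B1 = {s1, t1}
  B2 = {s2, t2}
s0 ∈ B0, t0 ∈ B0 → same block

bisimilar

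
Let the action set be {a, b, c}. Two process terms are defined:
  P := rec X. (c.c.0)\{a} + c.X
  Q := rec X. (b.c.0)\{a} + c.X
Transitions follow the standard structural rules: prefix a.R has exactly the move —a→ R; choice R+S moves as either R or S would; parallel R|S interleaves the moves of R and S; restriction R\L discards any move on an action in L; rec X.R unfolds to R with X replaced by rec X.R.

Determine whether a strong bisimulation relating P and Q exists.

LTS(P): 3 reachable states
  s0 = rec X. (c.c.0)\{a} + c.X :: ··c··> s0, ··c··> s1
  s1 = (c.0)\{a} :: ··c··> s2
  s2 = 0\{a} :: deadlocked
LTS(Q): 3 reachable states
  t0 = rec X. (b.c.0)\{a} + c.X :: ··b··> t1, ··c··> t0
  t1 = (c.0)\{a} :: ··c··> t2
  t2 = 0\{a} :: deadlocked
Partition-refinement fixed point:
  B0 = {s0}
  B1 = {s1, t1}
  B2 = {s2, t2}
  B3 = {t0}
s0 ∈ B0, t0 ∈ B3 → different blocks

NO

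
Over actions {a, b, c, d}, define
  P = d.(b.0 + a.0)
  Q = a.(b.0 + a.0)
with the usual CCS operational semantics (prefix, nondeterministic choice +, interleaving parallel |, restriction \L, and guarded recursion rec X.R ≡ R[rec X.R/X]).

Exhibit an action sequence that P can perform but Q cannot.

P's transition system — 3 states:
  m0 = d.(b.0 + a.0) ⊢ -d-> m1
  m1 = b.0 + a.0 ⊢ -a-> m2, -b-> m2
  m2 = 0 ⊢ ·
Q's transition system — 3 states:
  n0 = a.(b.0 + a.0) ⊢ -a-> n1
  n1 = b.0 + a.0 ⊢ -a-> n2, -b-> n2
  n2 = 0 ⊢ ·
Run σ = ⟨d⟩ on P: start {m0}
  step 1 (d): {m1}
  ✓ P
Run σ = ⟨d⟩ on Q: start {n0}
  step 1 (d): ∅  — Q cannot continue

d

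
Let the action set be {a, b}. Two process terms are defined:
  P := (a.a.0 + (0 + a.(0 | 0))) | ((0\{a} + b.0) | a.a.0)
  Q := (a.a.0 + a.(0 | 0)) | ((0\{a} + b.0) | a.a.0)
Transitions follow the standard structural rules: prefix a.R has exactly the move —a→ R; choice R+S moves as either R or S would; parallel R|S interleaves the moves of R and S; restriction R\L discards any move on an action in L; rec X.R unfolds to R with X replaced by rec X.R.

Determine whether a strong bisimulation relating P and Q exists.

bisimilar

LTS(P): 24 reachable states
  m0 = (a.a.0 + (0 + a.(0 | 0))) | ((0\{a} + b.0) | a.a.0) has moves ··a··> m1, ··a··> m2, ··a··> m3, ··b··> m4
  m1 = (a.a.0 + (0 + a.(0 | 0))) | ((0\{a} + b.0) | a.0) has moves ··a··> m5, ··a··> m6, ··a··> m7, ··b··> m8
  m2 = 0 | 0 | ((0\{a} + b.0) | a.a.0) has moves ··a··> m6, ··b··> m9
  m3 = a.0 | ((0\{a} + b.0) | a.a.0) has moves ··a··> m10, ··a··> m7, ··b··> m11
  m4 = (a.a.0 + (0 + a.(0 | 0))) | (0 | a.a.0) has moves ··a··> m11, ··a··> m8, ··a··> m9
  m5 = (a.a.0 + (0 + a.(0 | 0))) | ((0\{a} + b.0) | 0) has moves ··a··> m12, ··a··> m13, ··b··> m14
  m6 = 0 | 0 | ((0\{a} + b.0) | a.0) has moves ··a··> m12, ··b··> m15
  m7 = a.0 | ((0\{a} + b.0) | a.0) has moves ··a··> m13, ··a··> m16, ··b··> m17
  m8 = (a.a.0 + (0 + a.(0 | 0))) | (0 | a.0) has moves ··a··> m14, ··a··> m15, ··a··> m17
  m9 = 0 | 0 | (0 | a.a.0) has moves ··a··> m15
  m10 = 0 | ((0\{a} + b.0) | a.a.0) has moves ··a··> m16, ··b··> m18
  m11 = a.0 | (0 | a.a.0) has moves ··a··> m17, ··a··> m18
  m12 = 0 | 0 | ((0\{a} + b.0) | 0) has moves ··b··> m19
  m13 = a.0 | ((0\{a} + b.0) | 0) has moves ··a··> m20, ··b··> m21
  m14 = (a.a.0 + (0 + a.(0 | 0))) | (0 | 0) has moves ··a··> m19, ··a··> m21
  m15 = 0 | 0 | (0 | a.0) has moves ··a··> m19
  m16 = 0 | ((0\{a} + b.0) | a.0) has moves ··a··> m20, ··b··> m22
  m17 = a.0 | (0 | a.0) has moves ··a··> m21, ··a··> m22
  m18 = 0 | (0 | a.a.0) has moves ··a··> m22
  m19 = 0 | 0 | (0 | 0) has moves deadlocked
  m20 = 0 | ((0\{a} + b.0) | 0) has moves ··b··> m23
  m21 = a.0 | (0 | 0) has moves ··a··> m23
  m22 = 0 | (0 | a.0) has moves ··a··> m23
  m23 = 0 | (0 | 0) has moves deadlocked
LTS(Q): 24 reachable states
  n0 = (a.a.0 + a.(0 | 0)) | ((0\{a} + b.0) | a.a.0) has moves ··a··> n1, ··a··> n2, ··a··> n3, ··b··> n4
  n1 = (a.a.0 + a.(0 | 0)) | ((0\{a} + b.0) | a.0) has moves ··a··> n5, ··a··> n6, ··a··> n7, ··b··> n8
  n2 = 0 | 0 | ((0\{a} + b.0) | a.a.0) has moves ··a··> n6, ··b··> n9
  n3 = a.0 | ((0\{a} + b.0) | a.a.0) has moves ··a··> n10, ··a··> n7, ··b··> n11
  n4 = (a.a.0 + a.(0 | 0)) | (0 | a.a.0) has moves ··a··> n11, ··a··> n8, ··a··> n9
  n5 = (a.a.0 + a.(0 | 0)) | ((0\{a} + b.0) | 0) has moves ··a··> n12, ··a··> n13, ··b··> n14
  n6 = 0 | 0 | ((0\{a} + b.0) | a.0) has moves ··a··> n12, ··b··> n15
  n7 = a.0 | ((0\{a} + b.0) | a.0) has moves ··a··> n13, ··a··> n16, ··b··> n17
  n8 = (a.a.0 + a.(0 | 0)) | (0 | a.0) has moves ··a··> n14, ··a··> n15, ··a··> n17
  n9 = 0 | 0 | (0 | a.a.0) has moves ··a··> n15
  n10 = 0 | ((0\{a} + b.0) | a.a.0) has moves ··a··> n16, ··b··> n18
  n11 = a.0 | (0 | a.a.0) has moves ··a··> n17, ··a··> n18
  n12 = 0 | 0 | ((0\{a} + b.0) | 0) has moves ··b··> n19
  n13 = a.0 | ((0\{a} + b.0) | 0) has moves ··a··> n20, ··b··> n21
  n14 = (a.a.0 + a.(0 | 0)) | (0 | 0) has moves ··a··> n19, ··a··> n21
  n15 = 0 | 0 | (0 | a.0) has moves ··a··> n19
  n16 = 0 | ((0\{a} + b.0) | a.0) has moves ··a··> n20, ··b··> n22
  n17 = a.0 | (0 | a.0) has moves ··a··> n21, ··a··> n22
  n18 = 0 | (0 | a.a.0) has moves ··a··> n22
  n19 = 0 | 0 | (0 | 0) has moves deadlocked
  n20 = 0 | ((0\{a} + b.0) | 0) has moves ··b··> n23
  n21 = a.0 | (0 | 0) has moves ··a··> n23
  n22 = 0 | (0 | a.0) has moves ··a··> n23
  n23 = 0 | (0 | 0) has moves deadlocked
Partition-refinement fixed point:
  B0 = {m0, n0}
  B1 = {m10, m2, m7, n10, n2, n7}
  B2 = {m13, m16, m6, n13, n16, n6}
  B3 = {m12, m20, n12, n20}
  B4 = {m19, m23, n19, n23}
  B5 = {m15, m21, m22, n15, n21, n22}
  B6 = {m17, m18, m9, n17, n18, n9}
  B7 = {m4, n4}
  B8 = {m8, n8}
  B9 = {m14, n14}
  B10 = {m11, n11}
  B11 = {m1, n1}
  B12 = {m5, n5}
  B13 = {m3, n3}
m0 ∈ B0, n0 ∈ B0 → same block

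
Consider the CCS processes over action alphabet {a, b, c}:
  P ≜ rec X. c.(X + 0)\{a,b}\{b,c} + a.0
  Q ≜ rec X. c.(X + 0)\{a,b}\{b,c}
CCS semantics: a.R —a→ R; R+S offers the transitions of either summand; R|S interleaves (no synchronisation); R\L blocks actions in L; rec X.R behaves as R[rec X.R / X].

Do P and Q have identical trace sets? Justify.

NO — witness ⟨a⟩

P's transition system — 3 states:
  u0 = rec X. c.(X + 0)\{a,b}\{b,c} + a.0 | --a--▸ u1, --c--▸ u2
  u1 = 0 | ∅
  u2 = ((rec X. c.(X + 0)\{a,b}\{b,c} + a.0) + 0)\{a,b}\{b,c} | ∅
Q's transition system — 2 states:
  v0 = rec X. c.(X + 0)\{a,b}\{b,c} | --c--▸ v1
  v1 = ((rec X. c.(X + 0)\{a,b}\{b,c}) + 0)\{a,b}\{b,c} | ∅
Run σ = ⟨a⟩ on P: start {u0}
  step 1 (a): {u1}
  P completes σ.
Run σ = ⟨a⟩ on Q: start {v0}
  step 1 (a): ∅  — Q cannot continue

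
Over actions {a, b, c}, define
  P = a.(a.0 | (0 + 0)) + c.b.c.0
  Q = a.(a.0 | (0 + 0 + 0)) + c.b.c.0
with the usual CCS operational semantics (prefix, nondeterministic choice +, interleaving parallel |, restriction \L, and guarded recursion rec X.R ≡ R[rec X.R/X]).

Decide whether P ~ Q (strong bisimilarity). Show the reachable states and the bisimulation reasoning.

Reachable graph of P (6 states):
  p0 = a.(a.0 | (0 + 0)) + c.b.c.0 has moves =a=> p1, =c=> p2
  p1 = a.0 | (0 + 0) has moves =a=> p3
  p2 = b.c.0 has moves =b=> p4
  p3 = 0 | (0 + 0) has moves deadlocked
  p4 = c.0 has moves =c=> p5
  p5 = 0 has moves deadlocked
Reachable graph of Q (6 states):
  q0 = a.(a.0 | (0 + 0 + 0)) + c.b.c.0 has moves =a=> q1, =c=> q2
  q1 = a.0 | (0 + 0 + 0) has moves =a=> q3
  q2 = b.c.0 has moves =b=> q4
  q3 = 0 | (0 + 0 + 0) has moves deadlocked
  q4 = c.0 has moves =c=> q5
  q5 = 0 has moves deadlocked
Coarsest stable partition (strong bisimilarity classes):
  B0 = {p0, q0}
  B1 = {p1, q1}
  B2 = {p3, p5, q3, q5}
  B3 = {p2, q2}
  B4 = {p4, q4}
p0 ∈ B0, q0 ∈ B0 → same block

YES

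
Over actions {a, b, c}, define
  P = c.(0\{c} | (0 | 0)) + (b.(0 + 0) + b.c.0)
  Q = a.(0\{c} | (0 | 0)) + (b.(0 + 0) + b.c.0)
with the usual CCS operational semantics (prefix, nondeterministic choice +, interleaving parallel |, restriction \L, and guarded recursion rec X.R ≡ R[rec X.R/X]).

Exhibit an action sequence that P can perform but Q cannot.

P's transition system — 5 states:
  p0 = c.(0\{c} | (0 | 0)) + (b.(0 + 0) + b.c.0) has moves =b=> p1, =b=> p2, =c=> p3
  p1 = 0 + 0 has moves deadlocked
  p2 = c.0 has moves =c=> p4
  p3 = 0\{c} | (0 | 0) has moves deadlocked
  p4 = 0 has moves deadlocked
Q's transition system — 5 states:
  q0 = a.(0\{c} | (0 | 0)) + (b.(0 + 0) + b.c.0) has moves =a=> q1, =b=> q2, =b=> q3
  q1 = 0\{c} | (0 | 0) has moves deadlocked
  q2 = 0 + 0 has moves deadlocked
  q3 = c.0 has moves =c=> q4
  q4 = 0 has moves deadlocked
Executing c from P (initial set {p0}):
  after c @ step 1: {p3}
  ✓ P
Executing c from Q (initial set {q0}):
  after c @ step 1: no successor for Q

c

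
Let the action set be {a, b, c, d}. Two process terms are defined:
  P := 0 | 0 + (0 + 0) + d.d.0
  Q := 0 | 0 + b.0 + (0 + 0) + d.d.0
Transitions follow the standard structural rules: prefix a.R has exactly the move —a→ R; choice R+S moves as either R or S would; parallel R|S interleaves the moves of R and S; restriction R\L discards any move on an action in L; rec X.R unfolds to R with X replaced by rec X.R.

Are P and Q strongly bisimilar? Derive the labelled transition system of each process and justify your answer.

P ≁ Q

LTS(P): 3 reachable states
  p0 = 0 | 0 + (0 + 0) + d.d.0 ⊢ =d=> p1
  p1 = d.0 ⊢ =d=> p2
  p2 = 0 ⊢ ∅
LTS(Q): 3 reachable states
  q0 = 0 | 0 + b.0 + (0 + 0) + d.d.0 ⊢ =b=> q1, =d=> q2
  q1 = 0 ⊢ ∅
  q2 = d.0 ⊢ =d=> q1
Coarsest stable partition (strong bisimilarity classes):
  B0 = {p0}
  B1 = {p1, q2}
  B2 = {p2, q1}
  B3 = {q0}
p0 ∈ B0, q0 ∈ B3 → different blocks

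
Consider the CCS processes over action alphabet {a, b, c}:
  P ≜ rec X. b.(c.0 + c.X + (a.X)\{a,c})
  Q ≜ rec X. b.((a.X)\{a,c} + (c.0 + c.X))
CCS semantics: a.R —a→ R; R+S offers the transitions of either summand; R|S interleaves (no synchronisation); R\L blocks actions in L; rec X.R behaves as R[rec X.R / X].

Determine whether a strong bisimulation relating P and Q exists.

P ~ Q

Reachable graph of P (3 states):
  m0 = rec X. b.(c.0 + c.X + (a.X)\{a,c}) ⊢ ··b··> m1
  m1 = c.0 + c.(rec X. b.(c.0 + c.X + (a.X)\{a,c})) + (a.(rec X. b.(c.0 + c.X + (a.X)\{a,c})))\{a,c} ⊢ ··c··> m0, ··c··> m2
  m2 = 0 ⊢ stopped
Reachable graph of Q (3 states):
  n0 = rec X. b.((a.X)\{a,c} + (c.0 + c.X)) ⊢ ··b··> n1
  n1 = (a.(rec X. b.((a.X)\{a,c} + (c.0 + c.X))))\{a,c} + (c.0 + c.(rec X. b.((a.X)\{a,c} + (c.0 + c.X)))) ⊢ ··c··> n0, ··c··> n2
  n2 = 0 ⊢ stopped
Bisimilarity quotient blocks:
  B0 = {m0, n0}
  B1 = {m1, n1}
  B2 = {m2, n2}
m0 ∈ B0, n0 ∈ B0 → same block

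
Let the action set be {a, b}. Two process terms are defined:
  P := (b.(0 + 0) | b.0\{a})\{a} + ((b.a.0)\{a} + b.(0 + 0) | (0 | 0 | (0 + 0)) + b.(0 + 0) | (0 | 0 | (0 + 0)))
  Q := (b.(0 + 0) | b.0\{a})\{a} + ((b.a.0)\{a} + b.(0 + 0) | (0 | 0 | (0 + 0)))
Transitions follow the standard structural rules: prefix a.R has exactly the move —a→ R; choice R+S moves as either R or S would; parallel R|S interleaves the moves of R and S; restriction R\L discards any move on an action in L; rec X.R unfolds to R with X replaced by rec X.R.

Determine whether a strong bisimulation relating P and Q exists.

YES

P's transition system — 6 states:
  p0 = (b.(0 + 0) | b.0\{a})\{a} + ((b.a.0)\{a} + b.(0 + 0) | (0 | 0 | (0 + 0)) + b.(0 + 0) | (0 | 0 | (0 + 0))) | ··b··> p1, ··b··> p2, ··b··> p3, ··b··> p4
  p1 = ((0 + 0) | b.0\{a})\{a} | ··b··> p5
  p2 = (0 + 0) | (0 | 0 | (0 + 0)) | ∅
  p3 = (a.0)\{a} | ∅
  p4 = (b.(0 + 0) | 0\{a})\{a} | ··b··> p5
  p5 = ((0 + 0) | 0\{a})\{a} | ∅
Q's transition system — 6 states:
  q0 = (b.(0 + 0) | b.0\{a})\{a} + ((b.a.0)\{a} + b.(0 + 0) | (0 | 0 | (0 + 0))) | ··b··> q1, ··b··> q2, ··b··> q3, ··b··> q4
  q1 = ((0 + 0) | b.0\{a})\{a} | ··b··> q5
  q2 = (0 + 0) | (0 | 0 | (0 + 0)) | ∅
  q3 = (a.0)\{a} | ∅
  q4 = (b.(0 + 0) | 0\{a})\{a} | ··b··> q5
  q5 = ((0 + 0) | 0\{a})\{a} | ∅
Bisimilarity quotient blocks:
  B0 = {p0, q0}
  B1 = {p1, p4, q1, q4}
  B2 = {p2, p3, p5, q2, q3, q5}
p0 ∈ B0, q0 ∈ B0 → same block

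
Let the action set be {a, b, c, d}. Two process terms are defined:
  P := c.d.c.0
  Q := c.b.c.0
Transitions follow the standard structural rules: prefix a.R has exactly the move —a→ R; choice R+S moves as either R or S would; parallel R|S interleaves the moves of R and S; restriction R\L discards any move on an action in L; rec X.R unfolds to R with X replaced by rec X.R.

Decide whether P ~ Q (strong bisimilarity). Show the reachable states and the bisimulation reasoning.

P ≁ Q

LTS(P): 4 reachable states
  u0 = c.d.c.0 → ··c··> u1
  u1 = d.c.0 → ··d··> u2
  u2 = c.0 → ··c··> u3
  u3 = 0 → deadlocked
LTS(Q): 4 reachable states
  v0 = c.b.c.0 → ··c··> v1
  v1 = b.c.0 → ··b··> v2
  v2 = c.0 → ··c··> v3
  v3 = 0 → deadlocked
Partition-refinement fixed point:
  B0 = {u0}
  B1 = {u1}
  B2 = {u2, v2}
  B3 = {u3, v3}
  B4 = {v0}
  B5 = {v1}
u0 ∈ B0, v0 ∈ B4 → different blocks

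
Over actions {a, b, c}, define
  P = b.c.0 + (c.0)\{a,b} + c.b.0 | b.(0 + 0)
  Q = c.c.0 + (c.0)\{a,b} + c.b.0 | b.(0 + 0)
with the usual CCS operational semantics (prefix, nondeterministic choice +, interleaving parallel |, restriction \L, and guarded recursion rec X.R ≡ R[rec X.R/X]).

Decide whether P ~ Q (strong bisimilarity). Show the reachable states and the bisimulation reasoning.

NO

P's transition system — 9 states:
  m0 = b.c.0 + (c.0)\{a,b} + c.b.0 | b.(0 + 0) ⊢ -b-> m1, -b-> m2, -c-> m3, -c-> m4
  m1 = c.0 ⊢ -c-> m5
  m2 = c.b.0 | (0 + 0) ⊢ -c-> m6
  m3 = 0\{a,b} ⊢ deadlocked
  m4 = b.0 | b.(0 + 0) ⊢ -b-> m6, -b-> m7
  m5 = 0 ⊢ deadlocked
  m6 = b.0 | (0 + 0) ⊢ -b-> m8
  m7 = 0 | b.(0 + 0) ⊢ -b-> m8
  m8 = 0 | (0 + 0) ⊢ deadlocked
Q's transition system — 9 states:
  n0 = c.c.0 + (c.0)\{a,b} + c.b.0 | b.(0 + 0) ⊢ -b-> n1, -c-> n2, -c-> n3, -c-> n4
  n1 = c.b.0 | (0 + 0) ⊢ -c-> n5
  n2 = 0\{a,b} ⊢ deadlocked
  n3 = b.0 | b.(0 + 0) ⊢ -b-> n5, -b-> n6
  n4 = c.0 ⊢ -c-> n7
  n5 = b.0 | (0 + 0) ⊢ -b-> n8
  n6 = 0 | b.(0 + 0) ⊢ -b-> n8
  n7 = 0 ⊢ deadlocked
  n8 = 0 | (0 + 0) ⊢ deadlocked
Bisimilarity quotient blocks:
  B0 = {m0}
  B1 = {m2, n1}
  B2 = {m6, m7, n5, n6}
  B3 = {m3, m5, m8, n2, n7, n8}
  B4 = {m1, n4}
  B5 = {m4, n3}
  B6 = {n0}
m0 ∈ B0, n0 ∈ B6 → different blocks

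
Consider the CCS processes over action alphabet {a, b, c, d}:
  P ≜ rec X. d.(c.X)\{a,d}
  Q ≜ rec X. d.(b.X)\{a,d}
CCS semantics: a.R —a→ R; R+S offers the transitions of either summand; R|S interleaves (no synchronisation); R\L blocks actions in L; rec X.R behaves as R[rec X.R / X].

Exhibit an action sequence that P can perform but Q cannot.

P's transition system — 3 states:
  s0 = rec X. d.(c.X)\{a,d} | =d=> s1
  s1 = (c.(rec X. d.(c.X)\{a,d}))\{a,d} | =c=> s2
  s2 = (rec X. d.(c.X)\{a,d})\{a,d} | ∅
Q's transition system — 3 states:
  t0 = rec X. d.(b.X)\{a,d} | =d=> t1
  t1 = (b.(rec X. d.(b.X)\{a,d}))\{a,d} | =b=> t2
  t2 = (rec X. d.(b.X)\{a,d})\{a,d} | ∅
Executing dc from P (initial set {s0}):
  [1] d ⇒ {s1}
  [2] c ⇒ {s2}
  ✓ P
Executing dc from Q (initial set {t0}):
  [1] d ⇒ {t1}
  [2] c ⇒ ∅ (Q stuck)

dc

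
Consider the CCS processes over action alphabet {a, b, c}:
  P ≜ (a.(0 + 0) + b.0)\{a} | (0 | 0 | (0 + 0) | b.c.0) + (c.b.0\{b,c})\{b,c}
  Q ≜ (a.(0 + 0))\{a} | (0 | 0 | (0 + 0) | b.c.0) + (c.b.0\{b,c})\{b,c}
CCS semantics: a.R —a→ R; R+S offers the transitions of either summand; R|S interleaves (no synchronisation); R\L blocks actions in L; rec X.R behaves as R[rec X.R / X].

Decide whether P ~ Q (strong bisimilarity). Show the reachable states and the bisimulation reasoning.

not bisimilar

P's transition system — 6 states:
  m0 = (a.(0 + 0) + b.0)\{a} | (0 | 0 | (0 + 0) | b.c.0) + (c.b.0\{b,c})\{b,c} :: --b--▸ m1, --b--▸ m2
  m1 = (a.(0 + 0) + b.0)\{a} | (0 | 0 | (0 + 0) | c.0) :: --b--▸ m3, --c--▸ m4
  m2 = 0\{a} | (0 | 0 | (0 + 0) | b.c.0) :: --b--▸ m3
  m3 = 0\{a} | (0 | 0 | (0 + 0) | c.0) :: --c--▸ m5
  m4 = (a.(0 + 0) + b.0)\{a} | (0 | 0 | (0 + 0) | 0) :: --b--▸ m5
  m5 = 0\{a} | (0 | 0 | (0 + 0) | 0) :: ·
Q's transition system — 3 states:
  n0 = (a.(0 + 0))\{a} | (0 | 0 | (0 + 0) | b.c.0) + (c.b.0\{b,c})\{b,c} :: --b--▸ n1
  n1 = (a.(0 + 0))\{a} | (0 | 0 | (0 + 0) | c.0) :: --c--▸ n2
  n2 = (a.(0 + 0))\{a} | (0 | 0 | (0 + 0) | 0) :: ·
Partition-refinement fixed point:
  B0 = {m0}
  B1 = {m2, n0}
  B2 = {m3, n1}
  B3 = {m5, n2}
  B4 = {m1}
  B5 = {m4}
m0 ∈ B0, n0 ∈ B1 → different blocks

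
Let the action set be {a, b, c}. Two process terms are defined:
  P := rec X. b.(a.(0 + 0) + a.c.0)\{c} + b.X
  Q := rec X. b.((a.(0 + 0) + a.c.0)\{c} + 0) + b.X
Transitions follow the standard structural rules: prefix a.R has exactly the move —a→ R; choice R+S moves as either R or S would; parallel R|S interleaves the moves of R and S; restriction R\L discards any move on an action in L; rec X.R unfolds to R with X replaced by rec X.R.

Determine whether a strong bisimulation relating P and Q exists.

YES

P's transition system — 4 states:
  m0 = rec X. b.(a.(0 + 0) + a.c.0)\{c} + b.X | —b→ m0, —b→ m1
  m1 = (a.(0 + 0) + a.c.0)\{c} | —a→ m2, —a→ m3
  m2 = (0 + 0)\{c} | ∅
  m3 = (c.0)\{c} | ∅
Q's transition system — 4 states:
  n0 = rec X. b.((a.(0 + 0) + a.c.0)\{c} + 0) + b.X | —b→ n0, —b→ n1
  n1 = (a.(0 + 0) + a.c.0)\{c} + 0 | —a→ n2, —a→ n3
  n2 = (0 + 0)\{c} | ∅
  n3 = (c.0)\{c} | ∅
Bisimilarity quotient blocks:
  B0 = {m0, n0}
  B1 = {m1, n1}
  B2 = {m2, m3, n2, n3}
m0 ∈ B0, n0 ∈ B0 → same block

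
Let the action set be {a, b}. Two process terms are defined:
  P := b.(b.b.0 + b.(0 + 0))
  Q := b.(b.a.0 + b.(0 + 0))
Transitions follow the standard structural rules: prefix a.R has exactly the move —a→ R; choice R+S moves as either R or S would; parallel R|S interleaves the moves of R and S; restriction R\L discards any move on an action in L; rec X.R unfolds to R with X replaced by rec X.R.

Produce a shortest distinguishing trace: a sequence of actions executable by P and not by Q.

LTS(P): 5 reachable states
  s0 = b.(b.b.0 + b.(0 + 0)) | =b=> s1
  s1 = b.b.0 + b.(0 + 0) | =b=> s2, =b=> s3
  s2 = 0 + 0 | (no moves)
  s3 = b.0 | =b=> s4
  s4 = 0 | (no moves)
LTS(Q): 5 reachable states
  t0 = b.(b.a.0 + b.(0 + 0)) | =b=> t1
  t1 = b.a.0 + b.(0 + 0) | =b=> t2, =b=> t3
  t2 = 0 + 0 | (no moves)
  t3 = a.0 | =a=> t4
  t4 = 0 | (no moves)
Trace ⟨bbb⟩ through P, begin at {s0}:
  [1] b ⇒ {s1}
  [2] b ⇒ {s2, s3}
  [3] b ⇒ {s4}
  — P admits the full trace.
Trace ⟨bbb⟩ through Q, begin at {t0}:
  [1] b ⇒ {t1}
  [2] b ⇒ {t2, t3}
  [3] b ⇒ no successor for Q

bbb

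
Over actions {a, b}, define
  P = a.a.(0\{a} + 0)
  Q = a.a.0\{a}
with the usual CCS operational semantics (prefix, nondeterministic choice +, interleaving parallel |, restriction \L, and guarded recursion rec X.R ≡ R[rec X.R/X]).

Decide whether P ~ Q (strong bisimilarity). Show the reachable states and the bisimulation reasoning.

bisimilar

LTS(P): 3 reachable states
  p0 = a.a.(0\{a} + 0) → --a--▸ p1
  p1 = a.(0\{a} + 0) → --a--▸ p2
  p2 = 0\{a} + 0 → (no moves)
LTS(Q): 3 reachable states
  q0 = a.a.0\{a} → --a--▸ q1
  q1 = a.0\{a} → --a--▸ q2
  q2 = 0\{a} → (no moves)
Bisimilarity quotient blocks:
  B0 = {p0, q0}
  B1 = {p1, q1}
  B2 = {p2, q2}
p0 ∈ B0, q0 ∈ B0 → same block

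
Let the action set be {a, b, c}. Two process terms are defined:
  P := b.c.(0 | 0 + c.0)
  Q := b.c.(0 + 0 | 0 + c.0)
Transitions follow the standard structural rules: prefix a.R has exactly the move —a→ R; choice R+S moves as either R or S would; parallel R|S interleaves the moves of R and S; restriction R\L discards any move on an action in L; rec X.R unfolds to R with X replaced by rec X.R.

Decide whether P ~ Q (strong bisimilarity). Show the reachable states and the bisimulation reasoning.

YES

Reachable graph of P (4 states):
  m0 = b.c.(0 | 0 + c.0) ⊢ -b-> m1
  m1 = c.(0 | 0 + c.0) ⊢ -c-> m2
  m2 = 0 | 0 + c.0 ⊢ -c-> m3
  m3 = 0 ⊢ (no moves)
Reachable graph of Q (4 states):
  n0 = b.c.(0 + 0 | 0 + c.0) ⊢ -b-> n1
  n1 = c.(0 + 0 | 0 + c.0) ⊢ -c-> n2
  n2 = 0 + 0 | 0 + c.0 ⊢ -c-> n3
  n3 = 0 ⊢ (no moves)
Coarsest stable partition (strong bisimilarity classes):
  B0 = {m0, n0}
  B1 = {m1, n1}
  B2 = {m2, n2}
  B3 = {m3, n3}
m0 ∈ B0, n0 ∈ B0 → same block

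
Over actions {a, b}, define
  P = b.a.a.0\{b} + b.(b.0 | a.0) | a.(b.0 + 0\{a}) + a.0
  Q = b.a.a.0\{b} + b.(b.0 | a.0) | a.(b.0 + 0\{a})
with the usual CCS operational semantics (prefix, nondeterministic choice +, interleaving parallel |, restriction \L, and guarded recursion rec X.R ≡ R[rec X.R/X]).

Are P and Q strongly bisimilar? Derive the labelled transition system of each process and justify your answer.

Reachable graph of P (19 states):
  s0 = b.a.a.0\{b} + b.(b.0 | a.0) | a.(b.0 + 0\{a}) + a.0 → --a--▸ s1, --a--▸ s2, --b--▸ s3, --b--▸ s4
  s1 = 0 → ∅
  s2 = b.(b.0 | a.0) | (b.0 + 0\{a}) → --b--▸ s5, --b--▸ s6
  s3 = a.a.0\{b} → --a--▸ s7
  s4 = b.0 | a.0 | a.(b.0 + 0\{a}) → --a--▸ s6, --a--▸ s8, --b--▸ s9
  s5 = b.(b.0 | a.0) | 0 → --b--▸ s10
  s6 = b.0 | a.0 | (b.0 + 0\{a}) → --a--▸ s11, --b--▸ s10, --b--▸ s12
  s7 = a.0\{b} → --a--▸ s13
  s8 = b.0 | 0 | a.(b.0 + 0\{a}) → --a--▸ s11, --b--▸ s14
  s9 = 0 | a.0 | a.(b.0 + 0\{a}) → --a--▸ s12, --a--▸ s14
  s10 = b.0 | a.0 | 0 → --a--▸ s15, --b--▸ s16
  s11 = b.0 | 0 | (b.0 + 0\{a}) → --b--▸ s15, --b--▸ s17
  s12 = 0 | a.0 | (b.0 + 0\{a}) → --a--▸ s17, --b--▸ s16
  s13 = 0\{b} → ∅
  s14 = 0 | 0 | a.(b.0 + 0\{a}) → --a--▸ s17
  s15 = b.0 | 0 | 0 → --b--▸ s18
  s16 = 0 | a.0 | 0 → --a--▸ s18
  s17 = 0 | 0 | (b.0 + 0\{a}) → --b--▸ s18
  s18 = 0 | 0 | 0 → ∅
Reachable graph of Q (18 states):
  t0 = b.a.a.0\{b} + b.(b.0 | a.0) | a.(b.0 + 0\{a}) → --a--▸ t1, --b--▸ t2, --b--▸ t3
  t1 = b.(b.0 | a.0) | (b.0 + 0\{a}) → --b--▸ t4, --b--▸ t5
  t2 = a.a.0\{b} → --a--▸ t6
  t3 = b.0 | a.0 | a.(b.0 + 0\{a}) → --a--▸ t5, --a--▸ t7, --b--▸ t8
  t4 = b.(b.0 | a.0) | 0 → --b--▸ t9
  t5 = b.0 | a.0 | (b.0 + 0\{a}) → --a--▸ t10, --b--▸ t11, --b--▸ t9
  t6 = a.0\{b} → --a--▸ t12
  t7 = b.0 | 0 | a.(b.0 + 0\{a}) → --a--▸ t10, --b--▸ t13
  t8 = 0 | a.0 | a.(b.0 + 0\{a}) → --a--▸ t11, --a--▸ t13
  t9 = b.0 | a.0 | 0 → --a--▸ t14, --b--▸ t15
  t10 = b.0 | 0 | (b.0 + 0\{a}) → --b--▸ t14, --b--▸ t16
  t11 = 0 | a.0 | (b.0 + 0\{a}) → --a--▸ t16, --b--▸ t15
  t12 = 0\{b} → ∅
  t13 = 0 | 0 | a.(b.0 + 0\{a}) → --a--▸ t16
  t14 = b.0 | 0 | 0 → --b--▸ t17
  t15 = 0 | a.0 | 0 → --a--▸ t17
  t16 = 0 | 0 | (b.0 + 0\{a}) → --b--▸ t17
  t17 = 0 | 0 | 0 → ∅
Bisimilarity quotient blocks:
  B0 = {s0}
  B1 = {s1, s13, s18, t12, t17}
  B2 = {s4, t3}
  B3 = {s9, t8}
  B4 = {s10, s12, t11, t9}
  B5 = {s15, s17, t14, t16}
  B6 = {s16, s7, t15, t6}
  B7 = {s14, t13}
  B8 = {s8, t7}
  B9 = {s11, t10}
  B10 = {s6, t5}
  B11 = {s2, t1}
  B12 = {s5, t4}
  B13 = {s3, t2}
  B14 = {t0}
s0 ∈ B0, t0 ∈ B14 → different blocks

NO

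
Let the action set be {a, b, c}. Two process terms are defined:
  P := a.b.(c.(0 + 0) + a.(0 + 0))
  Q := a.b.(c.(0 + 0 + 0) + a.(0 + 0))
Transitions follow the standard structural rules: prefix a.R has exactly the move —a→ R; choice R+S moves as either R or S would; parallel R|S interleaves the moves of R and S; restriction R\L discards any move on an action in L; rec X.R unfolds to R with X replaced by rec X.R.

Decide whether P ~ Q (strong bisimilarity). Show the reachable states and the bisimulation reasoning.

Reachable graph of P (4 states):
  m0 = a.b.(c.(0 + 0) + a.(0 + 0)) :: =a=> m1
  m1 = b.(c.(0 + 0) + a.(0 + 0)) :: =b=> m2
  m2 = c.(0 + 0) + a.(0 + 0) :: =a=> m3, =c=> m3
  m3 = 0 + 0 :: ·
Reachable graph of Q (5 states):
  n0 = a.b.(c.(0 + 0 + 0) + a.(0 + 0)) :: =a=> n1
  n1 = b.(c.(0 + 0 + 0) + a.(0 + 0)) :: =b=> n2
  n2 = c.(0 + 0 + 0) + a.(0 + 0) :: =a=> n3, =c=> n4
  n3 = 0 + 0 :: ·
  n4 = 0 + 0 + 0 :: ·
Partition-refinement fixed point:
  B0 = {m0, n0}
  B1 = {m1, n1}
  B2 = {m2, n2}
  B3 = {m3, n3, n4}
m0 ∈ B0, n0 ∈ B0 → same block

bisimilar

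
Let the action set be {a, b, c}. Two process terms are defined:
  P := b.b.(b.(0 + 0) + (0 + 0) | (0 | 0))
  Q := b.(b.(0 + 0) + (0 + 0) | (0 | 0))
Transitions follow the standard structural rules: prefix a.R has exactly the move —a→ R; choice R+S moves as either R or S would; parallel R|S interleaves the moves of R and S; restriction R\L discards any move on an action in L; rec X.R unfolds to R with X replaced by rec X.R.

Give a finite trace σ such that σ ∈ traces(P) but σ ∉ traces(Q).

bbb

P's transition system — 4 states:
  m0 = b.b.(b.(0 + 0) + (0 + 0) | (0 | 0)) has moves —b→ m1
  m1 = b.(b.(0 + 0) + (0 + 0) | (0 | 0)) has moves —b→ m2
  m2 = b.(0 + 0) + (0 + 0) | (0 | 0) has moves —b→ m3
  m3 = 0 + 0 has moves (no moves)
Q's transition system — 3 states:
  n0 = b.(b.(0 + 0) + (0 + 0) | (0 | 0)) has moves —b→ n1
  n1 = b.(0 + 0) + (0 + 0) | (0 | 0) has moves —b→ n2
  n2 = 0 + 0 has moves (no moves)
Trace ⟨bbb⟩ through P, begin at {m0}:
  [1] b ⇒ {m1}
  [2] b ⇒ {m2}
  [3] b ⇒ {m3}
  P completes σ.
Trace ⟨bbb⟩ through Q, begin at {n0}:
  [1] b ⇒ {n1}
  [2] b ⇒ {n2}
  [3] b ⇒ ∅  — Q cannot continue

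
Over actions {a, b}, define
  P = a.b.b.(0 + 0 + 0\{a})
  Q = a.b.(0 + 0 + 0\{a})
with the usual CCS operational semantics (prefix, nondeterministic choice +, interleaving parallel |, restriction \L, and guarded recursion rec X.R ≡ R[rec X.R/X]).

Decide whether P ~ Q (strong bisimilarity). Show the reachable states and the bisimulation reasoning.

P ≁ Q

P's transition system — 4 states:
  m0 = a.b.b.(0 + 0 + 0\{a}) :: -a-> m1
  m1 = b.b.(0 + 0 + 0\{a}) :: -b-> m2
  m2 = b.(0 + 0 + 0\{a}) :: -b-> m3
  m3 = 0 + 0 + 0\{a} :: stopped
Q's transition system — 3 states:
  n0 = a.b.(0 + 0 + 0\{a}) :: -a-> n1
  n1 = b.(0 + 0 + 0\{a}) :: -b-> n2
  n2 = 0 + 0 + 0\{a} :: stopped
Coarsest stable partition (strong bisimilarity classes):
  B0 = {m0}
  B1 = {m1}
  B2 = {m2, n1}
  B3 = {m3, n2}
  B4 = {n0}
m0 ∈ B0, n0 ∈ B4 → different blocks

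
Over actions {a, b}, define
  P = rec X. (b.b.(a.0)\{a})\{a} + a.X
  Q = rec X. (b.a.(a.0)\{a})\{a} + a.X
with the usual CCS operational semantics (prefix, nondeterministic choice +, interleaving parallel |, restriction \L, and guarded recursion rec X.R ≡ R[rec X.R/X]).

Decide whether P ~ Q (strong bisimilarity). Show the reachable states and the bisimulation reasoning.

not bisimilar

LTS(P): 3 reachable states
  m0 = rec X. (b.b.(a.0)\{a})\{a} + a.X :: =a=> m0, =b=> m1
  m1 = (b.(a.0)\{a})\{a} :: =b=> m2
  m2 = (a.0)\{a}\{a} :: ∅
LTS(Q): 2 reachable states
  n0 = rec X. (b.a.(a.0)\{a})\{a} + a.X :: =a=> n0, =b=> n1
  n1 = (a.(a.0)\{a})\{a} :: ∅
Bisimilarity quotient blocks:
  B0 = {m0}
  B1 = {m1}
  B2 = {m2, n1}
  B3 = {n0}
m0 ∈ B0, n0 ∈ B3 → different blocks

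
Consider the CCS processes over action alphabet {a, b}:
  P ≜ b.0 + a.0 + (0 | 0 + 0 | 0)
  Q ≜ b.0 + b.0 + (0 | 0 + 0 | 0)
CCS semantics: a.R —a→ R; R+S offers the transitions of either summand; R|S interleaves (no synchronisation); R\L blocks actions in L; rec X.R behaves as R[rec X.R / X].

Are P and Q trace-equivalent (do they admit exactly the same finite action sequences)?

P's transition system — 2 states:
  m0 = b.0 + a.0 + (0 | 0 + 0 | 0) has moves ··a··> m1, ··b··> m1
  m1 = 0 has moves deadlocked
Q's transition system — 2 states:
  n0 = b.0 + b.0 + (0 | 0 + 0 | 0) has moves ··b··> n1
  n1 = 0 has moves deadlocked
Trace ⟨a⟩ through P, begin at {m0}:
  [1] a ⇒ {m1}
  P completes σ.
Trace ⟨a⟩ through Q, begin at {n0}:
  [1] a ⇒ no successor for Q

trace-distinct — witness ⟨a⟩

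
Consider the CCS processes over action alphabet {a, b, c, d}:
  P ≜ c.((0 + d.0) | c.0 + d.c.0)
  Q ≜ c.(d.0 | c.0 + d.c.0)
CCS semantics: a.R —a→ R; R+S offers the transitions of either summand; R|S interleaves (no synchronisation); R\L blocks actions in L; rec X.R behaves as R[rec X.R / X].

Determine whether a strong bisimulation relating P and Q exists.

bisimilar

P's transition system — 7 states:
  p0 = c.((0 + d.0) | c.0 + d.c.0) has moves —c→ p1
  p1 = (0 + d.0) | c.0 + d.c.0 has moves —c→ p2, —d→ p3, —d→ p4
  p2 = (0 + d.0) | 0 has moves —d→ p5
  p3 = 0 | c.0 has moves —c→ p5
  p4 = c.0 has moves —c→ p6
  p5 = 0 | 0 has moves stopped
  p6 = 0 has moves stopped
Q's transition system — 7 states:
  q0 = c.(d.0 | c.0 + d.c.0) has moves —c→ q1
  q1 = d.0 | c.0 + d.c.0 has moves —c→ q2, —d→ q3, —d→ q4
  q2 = d.0 | 0 has moves —d→ q5
  q3 = 0 | c.0 has moves —c→ q5
  q4 = c.0 has moves —c→ q6
  q5 = 0 | 0 has moves stopped
  q6 = 0 has moves stopped
Partition-refinement fixed point:
  B0 = {p0, q0}
  B1 = {p1, q1}
  B2 = {p2, q2}
  B3 = {p5, p6, q5, q6}
  B4 = {p3, p4, q3, q4}
p0 ∈ B0, q0 ∈ B0 → same block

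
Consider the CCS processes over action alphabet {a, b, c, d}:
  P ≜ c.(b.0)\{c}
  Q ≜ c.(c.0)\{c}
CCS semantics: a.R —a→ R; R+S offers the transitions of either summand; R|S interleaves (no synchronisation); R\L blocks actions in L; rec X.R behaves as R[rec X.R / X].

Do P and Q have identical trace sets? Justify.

Reachable graph of P (3 states):
  u0 = c.(b.0)\{c} has moves =c=> u1
  u1 = (b.0)\{c} has moves =b=> u2
  u2 = 0\{c} has moves stopped
Reachable graph of Q (2 states):
  v0 = c.(c.0)\{c} has moves =c=> v1
  v1 = (c.0)\{c} has moves stopped
Run σ = ⟨cb⟩ on P: start {u0}
  [1] c ⇒ {u1}
  [2] b ⇒ {u2}
  ✓ P
Run σ = ⟨cb⟩ on Q: start {v0}
  [1] c ⇒ {v1}
  [2] b ⇒ ∅ (Q stuck)

traces(P) ≠ traces(Q) — witness ⟨cb⟩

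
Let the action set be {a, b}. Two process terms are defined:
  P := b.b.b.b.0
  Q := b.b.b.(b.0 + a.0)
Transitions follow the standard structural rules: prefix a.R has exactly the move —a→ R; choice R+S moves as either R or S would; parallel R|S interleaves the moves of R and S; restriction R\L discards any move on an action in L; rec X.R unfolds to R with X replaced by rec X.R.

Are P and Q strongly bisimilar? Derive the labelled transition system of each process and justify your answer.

not bisimilar

P's transition system — 5 states:
  u0 = b.b.b.b.0 :: —b→ u1
  u1 = b.b.b.0 :: —b→ u2
  u2 = b.b.0 :: —b→ u3
  u3 = b.0 :: —b→ u4
  u4 = 0 :: stopped
Q's transition system — 5 states:
  v0 = b.b.b.(b.0 + a.0) :: —b→ v1
  v1 = b.b.(b.0 + a.0) :: —b→ v2
  v2 = b.(b.0 + a.0) :: —b→ v3
  v3 = b.0 + a.0 :: —a→ v4, —b→ v4
  v4 = 0 :: stopped
Coarsest stable partition (strong bisimilarity classes):
  B0 = {u0}
  B1 = {u1}
  B2 = {u2}
  B3 = {u3}
  B4 = {u4, v4}
  B5 = {v0}
  B6 = {v1}
  B7 = {v2}
  B8 = {v3}
u0 ∈ B0, v0 ∈ B5 → different blocks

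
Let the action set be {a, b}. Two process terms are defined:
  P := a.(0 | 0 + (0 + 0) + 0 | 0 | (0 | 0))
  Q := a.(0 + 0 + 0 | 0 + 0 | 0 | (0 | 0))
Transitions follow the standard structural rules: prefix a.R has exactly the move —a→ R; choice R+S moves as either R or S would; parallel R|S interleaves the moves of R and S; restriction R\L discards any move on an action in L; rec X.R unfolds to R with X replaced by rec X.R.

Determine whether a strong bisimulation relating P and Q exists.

bisimilar

LTS(P): 2 reachable states
  p0 = a.(0 | 0 + (0 + 0) + 0 | 0 | (0 | 0)) → =a=> p1
  p1 = 0 | 0 + (0 + 0) + 0 | 0 | (0 | 0) → stopped
LTS(Q): 2 reachable states
  q0 = a.(0 + 0 + 0 | 0 + 0 | 0 | (0 | 0)) → =a=> q1
  q1 = 0 + 0 + 0 | 0 + 0 | 0 | (0 | 0) → stopped
Coarsest stable partition (strong bisimilarity classes):
  B0 = {p0, q0}
  B1 = {p1, q1}
p0 ∈ B0, q0 ∈ B0 → same block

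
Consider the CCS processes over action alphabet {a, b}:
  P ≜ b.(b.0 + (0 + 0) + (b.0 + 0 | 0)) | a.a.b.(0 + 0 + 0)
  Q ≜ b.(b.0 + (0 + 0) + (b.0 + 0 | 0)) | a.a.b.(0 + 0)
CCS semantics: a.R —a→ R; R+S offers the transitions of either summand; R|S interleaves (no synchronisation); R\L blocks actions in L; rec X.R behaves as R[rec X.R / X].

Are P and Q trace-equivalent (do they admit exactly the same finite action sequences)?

LTS(P): 12 reachable states
  s0 = b.(b.0 + (0 + 0) + (b.0 + 0 | 0)) | a.a.b.(0 + 0 + 0) :: —a→ s1, —b→ s2
  s1 = b.(b.0 + (0 + 0) + (b.0 + 0 | 0)) | a.b.(0 + 0 + 0) :: —a→ s3, —b→ s4
  s2 = (b.0 + (0 + 0) + (b.0 + 0 | 0)) | a.a.b.(0 + 0 + 0) :: —a→ s4, —b→ s5
  s3 = b.(b.0 + (0 + 0) + (b.0 + 0 | 0)) | b.(0 + 0 + 0) :: —b→ s6, —b→ s7
  s4 = (b.0 + (0 + 0) + (b.0 + 0 | 0)) | a.b.(0 + 0 + 0) :: —a→ s6, —b→ s8
  s5 = 0 | a.a.b.(0 + 0 + 0) :: —a→ s8
  s6 = (b.0 + (0 + 0) + (b.0 + 0 | 0)) | b.(0 + 0 + 0) :: —b→ s10, —b→ s9
  s7 = b.(b.0 + (0 + 0) + (b.0 + 0 | 0)) | (0 + 0 + 0) :: —b→ s9
  s8 = 0 | a.b.(0 + 0 + 0) :: —a→ s10
  s9 = (b.0 + (0 + 0) + (b.0 + 0 | 0)) | (0 + 0 + 0) :: —b→ s11
  s10 = 0 | b.(0 + 0 + 0) :: —b→ s11
  s11 = 0 | (0 + 0 + 0) :: (no moves)
LTS(Q): 12 reachable states
  t0 = b.(b.0 + (0 + 0) + (b.0 + 0 | 0)) | a.a.b.(0 + 0) :: —a→ t1, —b→ t2
  t1 = b.(b.0 + (0 + 0) + (b.0 + 0 | 0)) | a.b.(0 + 0) :: —a→ t3, —b→ t4
  t2 = (b.0 + (0 + 0) + (b.0 + 0 | 0)) | a.a.b.(0 + 0) :: —a→ t4, —b→ t5
  t3 = b.(b.0 + (0 + 0) + (b.0 + 0 | 0)) | b.(0 + 0) :: —b→ t6, —b→ t7
  t4 = (b.0 + (0 + 0) + (b.0 + 0 | 0)) | a.b.(0 + 0) :: —a→ t6, —b→ t8
  t5 = 0 | a.a.b.(0 + 0) :: —a→ t8
  t6 = (b.0 + (0 + 0) + (b.0 + 0 | 0)) | b.(0 + 0) :: —b→ t10, —b→ t9
  t7 = b.(b.0 + (0 + 0) + (b.0 + 0 | 0)) | (0 + 0) :: —b→ t9
  t8 = 0 | a.b.(0 + 0) :: —a→ t10
  t9 = (b.0 + (0 + 0) + (b.0 + 0 | 0)) | (0 + 0) :: —b→ t11
  t10 = 0 | b.(0 + 0) :: —b→ t11
  t11 = 0 | (0 + 0) :: (no moves)
Partition-refinement fixed point:
  B0 = {s0, t0}
  B1 = {s1, t1}
  B2 = {s4, t4}
  B3 = {s8, t8}
  B4 = {s10, s9, t10, t9}
  B5 = {s11, t11}
  B6 = {s6, s7, t6, t7}
  B7 = {s3, t3}
  B8 = {s2, t2}
  B9 = {s5, t5}
s0 ∈ B0, t0 ∈ B0 → same block
Bisimilar ⇒ trace-equivalent.

YES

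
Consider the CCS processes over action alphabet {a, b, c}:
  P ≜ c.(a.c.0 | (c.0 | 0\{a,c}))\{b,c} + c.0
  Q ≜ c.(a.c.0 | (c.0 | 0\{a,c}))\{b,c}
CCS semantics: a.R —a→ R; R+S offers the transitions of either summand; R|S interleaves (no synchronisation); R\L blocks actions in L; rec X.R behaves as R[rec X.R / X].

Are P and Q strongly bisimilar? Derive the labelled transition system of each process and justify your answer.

P ≁ Q

Reachable graph of P (4 states):
  s0 = c.(a.c.0 | (c.0 | 0\{a,c}))\{b,c} + c.0 → —c→ s1, —c→ s2
  s1 = (a.c.0 | (c.0 | 0\{a,c}))\{b,c} → —a→ s3
  s2 = 0 → (no moves)
  s3 = (c.0 | (c.0 | 0\{a,c}))\{b,c} → (no moves)
Reachable graph of Q (3 states):
  t0 = c.(a.c.0 | (c.0 | 0\{a,c}))\{b,c} → —c→ t1
  t1 = (a.c.0 | (c.0 | 0\{a,c}))\{b,c} → —a→ t2
  t2 = (c.0 | (c.0 | 0\{a,c}))\{b,c} → (no moves)
Coarsest stable partition (strong bisimilarity classes):
  B0 = {s0}
  B1 = {s1, t1}
  B2 = {s2, s3, t2}
  B3 = {t0}
s0 ∈ B0, t0 ∈ B3 → different blocks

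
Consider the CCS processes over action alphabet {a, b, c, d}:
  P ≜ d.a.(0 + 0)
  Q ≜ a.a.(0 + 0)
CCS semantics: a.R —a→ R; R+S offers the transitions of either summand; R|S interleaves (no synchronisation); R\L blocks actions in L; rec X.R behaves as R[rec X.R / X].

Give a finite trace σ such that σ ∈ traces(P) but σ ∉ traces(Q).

d

Reachable graph of P (3 states):
  p0 = d.a.(0 + 0) has moves -d-> p1
  p1 = a.(0 + 0) has moves -a-> p2
  p2 = 0 + 0 has moves ·
Reachable graph of Q (3 states):
  q0 = a.a.(0 + 0) has moves -a-> q1
  q1 = a.(0 + 0) has moves -a-> q2
  q2 = 0 + 0 has moves ·
Executing d from P (initial set {p0}):
  step 1 (d): {p1}
  ✓ P
Executing d from Q (initial set {q0}):
  step 1 (d): ∅ (Q stuck)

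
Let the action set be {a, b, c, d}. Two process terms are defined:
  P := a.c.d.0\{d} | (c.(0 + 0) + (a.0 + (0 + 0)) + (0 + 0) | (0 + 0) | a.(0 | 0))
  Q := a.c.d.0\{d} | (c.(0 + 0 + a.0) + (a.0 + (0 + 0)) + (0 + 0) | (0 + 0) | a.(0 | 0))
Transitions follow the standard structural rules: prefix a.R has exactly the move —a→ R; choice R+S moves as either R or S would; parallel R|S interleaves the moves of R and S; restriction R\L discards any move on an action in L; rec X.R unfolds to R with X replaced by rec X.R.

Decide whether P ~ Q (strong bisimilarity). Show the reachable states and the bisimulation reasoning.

P ≁ Q

P's transition system — 16 states:
  p0 = a.c.d.0\{d} | (c.(0 + 0) + (a.0 + (0 + 0)) + (0 + 0) | (0 + 0) | a.(0 | 0)) :: --a--▸ p1, --a--▸ p2, --a--▸ p3, --c--▸ p4
  p1 = a.c.d.0\{d} | ((0 + 0) | (0 + 0) | (0 | 0)) :: --a--▸ p5
  p2 = a.c.d.0\{d} | 0 :: --a--▸ p6
  p3 = c.d.0\{d} | (c.(0 + 0) + (a.0 + (0 + 0)) + (0 + 0) | (0 + 0) | a.(0 | 0)) :: --a--▸ p5, --a--▸ p6, --c--▸ p7, --c--▸ p8
  p4 = a.c.d.0\{d} | (0 + 0) :: --a--▸ p7
  p5 = c.d.0\{d} | ((0 + 0) | (0 + 0) | (0 | 0)) :: --c--▸ p9
  p6 = c.d.0\{d} | 0 :: --c--▸ p10
  p7 = c.d.0\{d} | (0 + 0) :: --c--▸ p11
  p8 = d.0\{d} | (c.(0 + 0) + (a.0 + (0 + 0)) + (0 + 0) | (0 + 0) | a.(0 | 0)) :: --a--▸ p10, --a--▸ p9, --c--▸ p11, --d--▸ p12
  p9 = d.0\{d} | ((0 + 0) | (0 + 0) | (0 | 0)) :: --d--▸ p13
  p10 = d.0\{d} | 0 :: --d--▸ p14
  p11 = d.0\{d} | (0 + 0) :: --d--▸ p15
  p12 = 0\{d} | (c.(0 + 0) + (a.0 + (0 + 0)) + (0 + 0) | (0 + 0) | a.(0 | 0)) :: --a--▸ p13, --a--▸ p14, --c--▸ p15
  p13 = 0\{d} | ((0 + 0) | (0 + 0) | (0 | 0)) :: deadlocked
  p14 = 0\{d} | 0 :: deadlocked
  p15 = 0\{d} | (0 + 0) :: deadlocked
Q's transition system — 16 states:
  q0 = a.c.d.0\{d} | (c.(0 + 0 + a.0) + (a.0 + (0 + 0)) + (0 + 0) | (0 + 0) | a.(0 | 0)) :: --a--▸ q1, --a--▸ q2, --a--▸ q3, --c--▸ q4
  q1 = a.c.d.0\{d} | ((0 + 0) | (0 + 0) | (0 | 0)) :: --a--▸ q5
  q2 = a.c.d.0\{d} | 0 :: --a--▸ q6
  q3 = c.d.0\{d} | (c.(0 + 0 + a.0) + (a.0 + (0 + 0)) + (0 + 0) | (0 + 0) | a.(0 | 0)) :: --a--▸ q5, --a--▸ q6, --c--▸ q7, --c--▸ q8
  q4 = a.c.d.0\{d} | (0 + 0 + a.0) :: --a--▸ q2, --a--▸ q7
  q5 = c.d.0\{d} | ((0 + 0) | (0 + 0) | (0 | 0)) :: --c--▸ q9
  q6 = c.d.0\{d} | 0 :: --c--▸ q10
  q7 = c.d.0\{d} | (0 + 0 + a.0) :: --a--▸ q6, --c--▸ q11
  q8 = d.0\{d} | (c.(0 + 0 + a.0) + (a.0 + (0 + 0)) + (0 + 0) | (0 + 0) | a.(0 | 0)) :: --a--▸ q10, --a--▸ q9, --c--▸ q11, --d--▸ q12
  q9 = d.0\{d} | ((0 + 0) | (0 + 0) | (0 | 0)) :: --d--▸ q13
  q10 = d.0\{d} | 0 :: --d--▸ q14
  q11 = d.0\{d} | (0 + 0 + a.0) :: --a--▸ q10, --d--▸ q15
  q12 = 0\{d} | (c.(0 + 0 + a.0) + (a.0 + (0 + 0)) + (0 + 0) | (0 + 0) | a.(0 | 0)) :: --a--▸ q13, --a--▸ q14, --c--▸ q15
  q13 = 0\{d} | ((0 + 0) | (0 + 0) | (0 | 0)) :: deadlocked
  q14 = 0\{d} | 0 :: deadlocked
  q15 = 0\{d} | (0 + 0 + a.0) :: --a--▸ q14
Partition-refinement fixed point:
  B0 = {p0}
  B1 = {p1, p2, p4, q1, q2}
  B2 = {p5, p6, p7, q5, q6}
  B3 = {p10, p11, p9, q10, q9}
  B4 = {p13, p14, p15, q13, q14}
  B5 = {p3}
  B6 = {p8}
  B7 = {p12}
  B8 = {q0}
  B9 = {q3}
  B10 = {q8}
  B11 = {q11}
  B12 = {q15}
  B13 = {q12}
  B14 = {q7}
  B15 = {q4}
p0 ∈ B0, q0 ∈ B8 → different blocks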